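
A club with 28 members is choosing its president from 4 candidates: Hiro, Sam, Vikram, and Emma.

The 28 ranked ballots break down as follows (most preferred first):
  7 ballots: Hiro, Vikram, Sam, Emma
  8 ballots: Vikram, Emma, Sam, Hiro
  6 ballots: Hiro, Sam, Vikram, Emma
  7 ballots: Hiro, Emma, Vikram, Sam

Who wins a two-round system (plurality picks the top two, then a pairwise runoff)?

Round 1 first-place votes: Hiro 20, Sam 0, Vikram 8, Emma 0. Hiro and Vikram advance.
Runoff: Hiro is ranked above Vikram on 20 ballots, Vikram above Hiro on 8.

Hiro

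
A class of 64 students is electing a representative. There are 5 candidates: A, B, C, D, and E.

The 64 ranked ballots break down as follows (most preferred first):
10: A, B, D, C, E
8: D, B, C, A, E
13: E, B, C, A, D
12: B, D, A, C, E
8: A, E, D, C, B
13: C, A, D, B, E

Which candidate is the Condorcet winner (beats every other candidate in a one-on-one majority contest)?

B

B vs A: 33–31
B vs C: 43–21
B vs D: 35–29
B vs E: 43–21
B beats every other candidate.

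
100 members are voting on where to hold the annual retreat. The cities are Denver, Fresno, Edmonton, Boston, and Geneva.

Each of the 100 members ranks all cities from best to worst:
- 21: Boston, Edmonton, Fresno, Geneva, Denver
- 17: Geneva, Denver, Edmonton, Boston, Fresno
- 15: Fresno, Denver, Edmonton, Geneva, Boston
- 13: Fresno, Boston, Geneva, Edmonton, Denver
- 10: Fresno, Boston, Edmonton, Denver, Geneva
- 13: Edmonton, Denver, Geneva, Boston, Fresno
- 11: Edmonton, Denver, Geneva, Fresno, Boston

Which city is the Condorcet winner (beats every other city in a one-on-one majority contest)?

Edmonton

Edmonton vs Denver: 68–32
Edmonton vs Fresno: 62–38
Edmonton vs Boston: 56–44
Edmonton vs Geneva: 70–30
Edmonton beats every other city.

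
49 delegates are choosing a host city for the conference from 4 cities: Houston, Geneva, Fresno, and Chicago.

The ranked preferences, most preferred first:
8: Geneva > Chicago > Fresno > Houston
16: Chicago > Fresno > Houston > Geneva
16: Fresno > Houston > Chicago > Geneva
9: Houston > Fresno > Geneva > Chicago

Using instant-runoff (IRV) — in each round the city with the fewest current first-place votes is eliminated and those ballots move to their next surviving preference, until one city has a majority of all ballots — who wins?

Round 1: Houston 9, Geneva 8, Fresno 16, Chicago 16. Geneva eliminated.
Round 2: Houston 9, Fresno 16, Chicago 24. Houston eliminated.
Round 3: Fresno 25, Chicago 24. Fresno has a majority (≥25).

Fresno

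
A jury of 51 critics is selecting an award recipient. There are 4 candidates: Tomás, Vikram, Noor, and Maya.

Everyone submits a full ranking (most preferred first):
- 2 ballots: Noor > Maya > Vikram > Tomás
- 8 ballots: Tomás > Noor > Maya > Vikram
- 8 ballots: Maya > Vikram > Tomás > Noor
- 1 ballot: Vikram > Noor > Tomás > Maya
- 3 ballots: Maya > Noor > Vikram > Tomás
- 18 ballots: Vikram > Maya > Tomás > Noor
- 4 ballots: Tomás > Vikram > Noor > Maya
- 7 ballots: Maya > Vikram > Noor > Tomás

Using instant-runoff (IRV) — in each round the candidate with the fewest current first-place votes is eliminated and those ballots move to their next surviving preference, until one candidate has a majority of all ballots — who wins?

Round 1: Tomás 12, Vikram 19, Noor 2, Maya 18. Noor eliminated.
Round 2: Tomás 12, Vikram 19, Maya 20. Tomás eliminated.
Round 3: Vikram 23, Maya 28. Maya has a majority (≥26).

Maya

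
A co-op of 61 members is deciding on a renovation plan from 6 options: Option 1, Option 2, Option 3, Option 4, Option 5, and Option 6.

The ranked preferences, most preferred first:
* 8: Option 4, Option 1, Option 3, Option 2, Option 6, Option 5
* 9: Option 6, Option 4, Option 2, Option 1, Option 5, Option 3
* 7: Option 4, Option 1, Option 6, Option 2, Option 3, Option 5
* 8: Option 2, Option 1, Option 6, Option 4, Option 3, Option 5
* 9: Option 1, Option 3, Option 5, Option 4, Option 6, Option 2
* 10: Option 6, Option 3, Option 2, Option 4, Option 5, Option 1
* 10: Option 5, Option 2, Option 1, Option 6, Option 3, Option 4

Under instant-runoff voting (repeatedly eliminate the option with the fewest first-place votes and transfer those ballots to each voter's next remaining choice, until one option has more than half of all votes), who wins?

Round 1: Option 1 9, Option 2 8, Option 3 0, Option 4 15, Option 5 10, Option 6 19. Option 3 eliminated.
Round 2: Option 1 9, Option 2 8, Option 4 15, Option 5 10, Option 6 19. Option 2 eliminated.
Round 3: Option 1 17, Option 4 15, Option 5 10, Option 6 19. Option 5 eliminated.
Round 4: Option 1 27, Option 4 15, Option 6 19. Option 4 eliminated.
Round 5: Option 1 42, Option 6 19. Option 1 has a majority (≥31).

Option 1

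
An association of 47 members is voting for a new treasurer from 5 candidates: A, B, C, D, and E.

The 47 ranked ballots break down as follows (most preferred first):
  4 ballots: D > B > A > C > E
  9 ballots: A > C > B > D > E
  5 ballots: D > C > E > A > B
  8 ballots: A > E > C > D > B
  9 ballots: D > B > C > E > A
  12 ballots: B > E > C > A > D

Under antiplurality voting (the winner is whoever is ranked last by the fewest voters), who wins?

C

Last-place votes: A 9, B 13, C 0, D 12, E 13.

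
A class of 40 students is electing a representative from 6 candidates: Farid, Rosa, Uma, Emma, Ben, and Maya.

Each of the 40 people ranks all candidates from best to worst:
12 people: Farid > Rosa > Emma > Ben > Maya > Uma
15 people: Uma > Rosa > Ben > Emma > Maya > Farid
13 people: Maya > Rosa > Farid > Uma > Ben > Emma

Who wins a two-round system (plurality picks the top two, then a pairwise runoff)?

Maya

Round 1 first-place votes: Farid 12, Rosa 0, Uma 15, Emma 0, Ben 0, Maya 13. Uma and Maya advance.
Runoff: Uma is ranked above Maya on 15 ballots, Maya above Uma on 25.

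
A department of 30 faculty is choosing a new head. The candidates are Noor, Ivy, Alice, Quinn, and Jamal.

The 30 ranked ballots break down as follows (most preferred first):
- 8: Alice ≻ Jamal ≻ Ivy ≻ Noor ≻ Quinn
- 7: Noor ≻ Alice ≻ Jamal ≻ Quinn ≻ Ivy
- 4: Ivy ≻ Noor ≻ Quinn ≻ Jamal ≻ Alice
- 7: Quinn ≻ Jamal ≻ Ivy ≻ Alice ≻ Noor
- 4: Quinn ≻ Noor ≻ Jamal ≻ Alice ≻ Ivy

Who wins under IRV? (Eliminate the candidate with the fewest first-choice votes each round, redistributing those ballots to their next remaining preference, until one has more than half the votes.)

Noor

Round 1: Noor 7, Ivy 4, Alice 8, Quinn 11, Jamal 0. Jamal eliminated.
Round 2: Noor 7, Ivy 4, Alice 8, Quinn 11. Ivy eliminated.
Round 3: Noor 11, Alice 8, Quinn 11. Alice eliminated.
Round 4: Noor 19, Quinn 11. Noor has a majority (≥16).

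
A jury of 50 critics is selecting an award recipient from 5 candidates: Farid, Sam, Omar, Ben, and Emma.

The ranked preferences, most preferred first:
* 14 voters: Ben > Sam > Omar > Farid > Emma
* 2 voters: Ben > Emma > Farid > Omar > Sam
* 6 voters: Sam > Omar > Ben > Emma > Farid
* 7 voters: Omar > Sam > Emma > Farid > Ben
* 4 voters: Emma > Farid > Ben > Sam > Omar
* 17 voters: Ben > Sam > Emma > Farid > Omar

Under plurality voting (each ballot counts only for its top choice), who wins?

First-place votes: Farid 0, Sam 6, Omar 7, Ben 33, Emma 4.

Ben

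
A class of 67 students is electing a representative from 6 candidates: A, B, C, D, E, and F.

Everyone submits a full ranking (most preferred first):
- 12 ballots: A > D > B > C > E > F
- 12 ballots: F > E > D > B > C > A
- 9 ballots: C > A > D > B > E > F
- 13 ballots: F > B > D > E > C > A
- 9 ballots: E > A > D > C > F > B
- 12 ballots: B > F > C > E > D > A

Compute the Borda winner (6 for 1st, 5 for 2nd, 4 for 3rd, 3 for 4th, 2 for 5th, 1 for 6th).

A: 12×6 + 12×1 + 9×5 + 13×1 + 9×5 + 12×1 = 199
B: 12×4 + 12×3 + 9×3 + 13×5 + 9×1 + 12×6 = 257
C: 12×3 + 12×2 + 9×6 + 13×2 + 9×3 + 12×4 = 215
D: 12×5 + 12×4 + 9×4 + 13×4 + 9×4 + 12×2 = 256
E: 12×2 + 12×5 + 9×2 + 13×3 + 9×6 + 12×3 = 231
F: 12×1 + 12×6 + 9×1 + 13×6 + 9×2 + 12×5 = 249

B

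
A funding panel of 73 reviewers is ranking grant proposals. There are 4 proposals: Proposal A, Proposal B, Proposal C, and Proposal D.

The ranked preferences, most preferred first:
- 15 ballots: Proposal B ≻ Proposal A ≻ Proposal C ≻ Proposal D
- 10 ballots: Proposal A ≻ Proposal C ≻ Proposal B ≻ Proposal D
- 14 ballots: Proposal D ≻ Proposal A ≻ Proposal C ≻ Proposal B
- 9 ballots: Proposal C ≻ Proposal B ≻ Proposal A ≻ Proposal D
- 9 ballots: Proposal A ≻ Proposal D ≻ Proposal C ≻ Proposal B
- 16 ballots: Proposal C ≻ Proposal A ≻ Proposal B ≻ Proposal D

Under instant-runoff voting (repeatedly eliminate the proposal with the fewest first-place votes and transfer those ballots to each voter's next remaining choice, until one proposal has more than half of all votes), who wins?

Proposal A

Round 1: Proposal A 19, Proposal B 15, Proposal C 25, Proposal D 14. Proposal D eliminated.
Round 2: Proposal A 33, Proposal B 15, Proposal C 25. Proposal B eliminated.
Round 3: Proposal A 48, Proposal C 25. Proposal A has a majority (≥37).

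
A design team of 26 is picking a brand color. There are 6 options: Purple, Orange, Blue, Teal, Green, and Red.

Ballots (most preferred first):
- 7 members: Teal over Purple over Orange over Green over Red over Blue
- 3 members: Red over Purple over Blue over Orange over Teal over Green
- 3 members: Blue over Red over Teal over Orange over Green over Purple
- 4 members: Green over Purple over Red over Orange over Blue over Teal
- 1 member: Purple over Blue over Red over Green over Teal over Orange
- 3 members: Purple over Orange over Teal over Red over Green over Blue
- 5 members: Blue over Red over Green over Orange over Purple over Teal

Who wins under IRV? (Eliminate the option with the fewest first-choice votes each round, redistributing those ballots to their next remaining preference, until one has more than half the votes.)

Round 1: Purple 4, Orange 0, Blue 8, Teal 7, Green 4, Red 3. Orange eliminated.
Round 2: Purple 4, Blue 8, Teal 7, Green 4, Red 3. Red eliminated.
Round 3: Purple 7, Blue 8, Teal 7, Green 4. Green eliminated.
Round 4: Purple 11, Blue 8, Teal 7. Teal eliminated.
Round 5: Purple 18, Blue 8. Purple has a majority (≥14).

Purple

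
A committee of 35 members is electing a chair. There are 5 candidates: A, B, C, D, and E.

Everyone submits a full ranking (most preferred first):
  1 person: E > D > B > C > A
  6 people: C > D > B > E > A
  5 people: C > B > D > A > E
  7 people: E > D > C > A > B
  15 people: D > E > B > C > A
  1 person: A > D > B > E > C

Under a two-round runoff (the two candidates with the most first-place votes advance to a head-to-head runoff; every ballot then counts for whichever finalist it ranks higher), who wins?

Round 1 first-place votes: A 1, B 0, C 11, D 15, E 8. D and C advance.
Runoff: D is ranked above C on 24 ballots, C above D on 11.

D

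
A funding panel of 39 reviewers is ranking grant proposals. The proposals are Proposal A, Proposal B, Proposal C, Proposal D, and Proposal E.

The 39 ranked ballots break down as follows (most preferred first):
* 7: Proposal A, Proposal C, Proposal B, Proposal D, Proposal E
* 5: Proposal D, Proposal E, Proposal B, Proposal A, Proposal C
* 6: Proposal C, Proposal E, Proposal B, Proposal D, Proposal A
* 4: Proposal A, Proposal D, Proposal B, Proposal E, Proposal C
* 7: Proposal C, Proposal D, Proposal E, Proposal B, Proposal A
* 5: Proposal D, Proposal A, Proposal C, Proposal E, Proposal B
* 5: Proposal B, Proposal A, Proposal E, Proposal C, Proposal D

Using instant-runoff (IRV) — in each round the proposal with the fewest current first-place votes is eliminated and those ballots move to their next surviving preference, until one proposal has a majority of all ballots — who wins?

Round 1: Proposal A 11, Proposal B 5, Proposal C 13, Proposal D 10, Proposal E 0. Proposal E eliminated.
Round 2: Proposal A 11, Proposal B 5, Proposal C 13, Proposal D 10. Proposal B eliminated.
Round 3: Proposal A 16, Proposal C 13, Proposal D 10. Proposal D eliminated.
Round 4: Proposal A 26, Proposal C 13. Proposal A has a majority (≥20).

Proposal A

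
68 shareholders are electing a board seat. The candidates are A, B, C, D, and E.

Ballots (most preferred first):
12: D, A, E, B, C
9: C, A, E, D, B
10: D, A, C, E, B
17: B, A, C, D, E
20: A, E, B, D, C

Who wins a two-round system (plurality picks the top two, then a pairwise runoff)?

A

Round 1 first-place votes: A 20, B 17, C 9, D 22, E 0. D and A advance.
Runoff: D is ranked above A on 22 ballots, A above D on 46.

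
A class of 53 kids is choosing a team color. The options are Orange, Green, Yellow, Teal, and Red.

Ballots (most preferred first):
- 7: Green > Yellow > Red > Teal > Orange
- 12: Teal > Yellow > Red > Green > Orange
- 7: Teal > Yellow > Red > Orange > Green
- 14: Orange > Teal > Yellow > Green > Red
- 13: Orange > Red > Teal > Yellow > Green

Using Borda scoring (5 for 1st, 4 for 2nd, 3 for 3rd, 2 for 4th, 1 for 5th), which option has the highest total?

Orange: 7×1 + 12×1 + 7×2 + 14×5 + 13×5 = 168
Green: 7×5 + 12×2 + 7×1 + 14×2 + 13×1 = 107
Yellow: 7×4 + 12×4 + 7×4 + 14×3 + 13×2 = 172
Teal: 7×2 + 12×5 + 7×5 + 14×4 + 13×3 = 204
Red: 7×3 + 12×3 + 7×3 + 14×1 + 13×4 = 144

Teal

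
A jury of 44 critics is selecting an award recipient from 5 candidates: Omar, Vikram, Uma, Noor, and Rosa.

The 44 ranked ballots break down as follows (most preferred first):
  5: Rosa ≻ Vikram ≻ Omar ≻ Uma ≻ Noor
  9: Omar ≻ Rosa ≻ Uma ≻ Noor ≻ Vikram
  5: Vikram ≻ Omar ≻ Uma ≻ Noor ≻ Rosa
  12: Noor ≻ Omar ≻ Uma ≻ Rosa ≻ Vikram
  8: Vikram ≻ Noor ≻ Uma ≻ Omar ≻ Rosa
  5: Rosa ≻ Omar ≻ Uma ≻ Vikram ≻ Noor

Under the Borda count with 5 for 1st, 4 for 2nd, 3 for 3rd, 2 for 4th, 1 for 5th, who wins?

Omar

Omar: 5×3 + 9×5 + 5×4 + 12×4 + 8×2 + 5×4 = 164
Vikram: 5×4 + 9×1 + 5×5 + 12×1 + 8×5 + 5×2 = 116
Uma: 5×2 + 9×3 + 5×3 + 12×3 + 8×3 + 5×3 = 127
Noor: 5×1 + 9×2 + 5×2 + 12×5 + 8×4 + 5×1 = 130
Rosa: 5×5 + 9×4 + 5×1 + 12×2 + 8×1 + 5×5 = 123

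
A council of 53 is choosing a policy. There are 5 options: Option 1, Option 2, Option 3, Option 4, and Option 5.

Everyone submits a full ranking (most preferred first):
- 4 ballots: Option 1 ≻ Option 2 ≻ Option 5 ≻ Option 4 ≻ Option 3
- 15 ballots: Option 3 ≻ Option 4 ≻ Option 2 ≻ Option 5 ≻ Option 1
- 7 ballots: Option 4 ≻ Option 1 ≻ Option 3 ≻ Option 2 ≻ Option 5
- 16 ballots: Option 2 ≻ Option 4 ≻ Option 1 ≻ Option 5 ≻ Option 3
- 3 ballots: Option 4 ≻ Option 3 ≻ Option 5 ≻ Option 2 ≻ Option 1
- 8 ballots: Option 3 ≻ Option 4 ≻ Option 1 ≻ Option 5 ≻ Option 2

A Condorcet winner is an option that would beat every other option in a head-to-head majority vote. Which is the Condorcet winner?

Option 4

Option 4 vs Option 1: 49–4
Option 4 vs Option 2: 33–20
Option 4 vs Option 3: 30–23
Option 4 vs Option 5: 49–4
Option 4 beats every other option.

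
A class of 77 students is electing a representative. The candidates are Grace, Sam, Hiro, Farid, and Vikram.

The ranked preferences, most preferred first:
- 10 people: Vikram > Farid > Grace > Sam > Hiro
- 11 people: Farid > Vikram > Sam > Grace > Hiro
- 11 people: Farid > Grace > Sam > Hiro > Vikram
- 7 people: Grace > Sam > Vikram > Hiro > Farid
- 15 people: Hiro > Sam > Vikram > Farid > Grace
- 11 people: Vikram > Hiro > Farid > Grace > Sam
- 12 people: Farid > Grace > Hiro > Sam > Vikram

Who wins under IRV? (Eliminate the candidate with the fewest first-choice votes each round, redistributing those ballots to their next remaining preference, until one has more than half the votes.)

Round 1: Grace 7, Sam 0, Hiro 15, Farid 34, Vikram 21. Sam eliminated.
Round 2: Grace 7, Hiro 15, Farid 34, Vikram 21. Grace eliminated.
Round 3: Hiro 15, Farid 34, Vikram 28. Hiro eliminated.
Round 4: Farid 34, Vikram 43. Vikram has a majority (≥39).

Vikram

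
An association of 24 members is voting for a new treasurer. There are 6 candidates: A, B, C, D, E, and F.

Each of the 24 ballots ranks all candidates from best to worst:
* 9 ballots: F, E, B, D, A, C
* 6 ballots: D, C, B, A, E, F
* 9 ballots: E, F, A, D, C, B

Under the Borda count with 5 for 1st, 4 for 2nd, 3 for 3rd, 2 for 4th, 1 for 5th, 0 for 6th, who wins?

E

A: 9×1 + 6×2 + 9×3 = 48
B: 9×3 + 6×3 + 9×0 = 45
C: 9×0 + 6×4 + 9×1 = 33
D: 9×2 + 6×5 + 9×2 = 66
E: 9×4 + 6×1 + 9×5 = 87
F: 9×5 + 6×0 + 9×4 = 81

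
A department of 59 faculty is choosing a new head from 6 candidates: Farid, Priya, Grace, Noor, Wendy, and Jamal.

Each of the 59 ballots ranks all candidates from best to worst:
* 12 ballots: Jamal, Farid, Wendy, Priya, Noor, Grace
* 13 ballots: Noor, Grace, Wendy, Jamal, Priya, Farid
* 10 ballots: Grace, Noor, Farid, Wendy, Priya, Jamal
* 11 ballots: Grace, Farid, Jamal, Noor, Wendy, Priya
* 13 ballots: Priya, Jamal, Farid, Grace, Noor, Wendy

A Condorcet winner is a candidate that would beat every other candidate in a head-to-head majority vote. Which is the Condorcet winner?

Grace

Grace vs Farid: 34–25
Grace vs Priya: 34–25
Grace vs Noor: 34–25
Grace vs Wendy: 47–12
Grace vs Jamal: 34–25
Grace beats every other candidate.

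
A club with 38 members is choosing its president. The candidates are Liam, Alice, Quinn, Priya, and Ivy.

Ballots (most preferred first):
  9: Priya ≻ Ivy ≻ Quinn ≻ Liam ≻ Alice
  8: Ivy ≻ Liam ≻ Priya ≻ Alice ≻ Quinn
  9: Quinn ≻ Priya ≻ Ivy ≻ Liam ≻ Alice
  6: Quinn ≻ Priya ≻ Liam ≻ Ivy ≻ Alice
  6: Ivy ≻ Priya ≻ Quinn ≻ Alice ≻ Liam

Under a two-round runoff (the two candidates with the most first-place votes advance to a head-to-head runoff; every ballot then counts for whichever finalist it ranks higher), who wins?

Round 1 first-place votes: Liam 0, Alice 0, Quinn 15, Priya 9, Ivy 14. Quinn and Ivy advance.
Runoff: Quinn is ranked above Ivy on 15 ballots, Ivy above Quinn on 23.

Ivy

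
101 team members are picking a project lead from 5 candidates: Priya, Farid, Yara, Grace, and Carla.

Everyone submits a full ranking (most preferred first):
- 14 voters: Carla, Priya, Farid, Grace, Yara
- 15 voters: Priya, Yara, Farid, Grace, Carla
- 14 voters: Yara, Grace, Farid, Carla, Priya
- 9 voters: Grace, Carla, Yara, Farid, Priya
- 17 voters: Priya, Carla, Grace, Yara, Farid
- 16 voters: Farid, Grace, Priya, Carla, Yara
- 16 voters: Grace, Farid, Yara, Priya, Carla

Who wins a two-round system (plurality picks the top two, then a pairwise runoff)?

Round 1 first-place votes: Priya 32, Farid 16, Yara 14, Grace 25, Carla 14. Priya and Grace advance.
Runoff: Priya is ranked above Grace on 46 ballots, Grace above Priya on 55.

Grace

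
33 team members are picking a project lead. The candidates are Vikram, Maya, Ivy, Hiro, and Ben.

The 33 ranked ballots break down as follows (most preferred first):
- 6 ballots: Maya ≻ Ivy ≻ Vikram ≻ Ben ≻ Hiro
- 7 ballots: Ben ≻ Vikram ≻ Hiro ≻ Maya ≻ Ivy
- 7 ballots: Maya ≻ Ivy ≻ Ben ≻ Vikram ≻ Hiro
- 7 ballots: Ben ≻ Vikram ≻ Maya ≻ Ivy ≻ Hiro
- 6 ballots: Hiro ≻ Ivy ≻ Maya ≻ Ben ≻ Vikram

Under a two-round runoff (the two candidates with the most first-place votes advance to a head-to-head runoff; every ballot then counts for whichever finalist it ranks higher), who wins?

Round 1 first-place votes: Vikram 0, Maya 13, Ivy 0, Hiro 6, Ben 14. Ben and Maya advance.
Runoff: Ben is ranked above Maya on 14 ballots, Maya above Ben on 19.

Maya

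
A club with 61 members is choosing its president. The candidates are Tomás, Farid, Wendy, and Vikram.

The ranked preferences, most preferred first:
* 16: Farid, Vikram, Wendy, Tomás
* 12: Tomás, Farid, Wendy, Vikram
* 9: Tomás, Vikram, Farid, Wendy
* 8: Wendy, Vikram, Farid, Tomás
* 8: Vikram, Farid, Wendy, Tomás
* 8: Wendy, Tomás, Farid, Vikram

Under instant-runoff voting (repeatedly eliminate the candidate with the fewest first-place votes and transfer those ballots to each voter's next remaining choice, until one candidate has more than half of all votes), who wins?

Round 1: Tomás 21, Farid 16, Wendy 16, Vikram 8. Vikram eliminated.
Round 2: Tomás 21, Farid 24, Wendy 16. Wendy eliminated.
Round 3: Tomás 29, Farid 32. Farid has a majority (≥31).

Farid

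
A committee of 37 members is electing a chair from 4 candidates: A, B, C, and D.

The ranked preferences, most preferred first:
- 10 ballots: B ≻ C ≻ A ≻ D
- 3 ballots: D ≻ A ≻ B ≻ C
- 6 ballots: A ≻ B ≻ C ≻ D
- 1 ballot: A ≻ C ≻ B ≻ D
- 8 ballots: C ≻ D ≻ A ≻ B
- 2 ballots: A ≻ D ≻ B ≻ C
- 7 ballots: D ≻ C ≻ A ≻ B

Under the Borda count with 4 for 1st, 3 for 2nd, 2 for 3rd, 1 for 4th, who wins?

C

A: 10×2 + 3×3 + 6×4 + 1×4 + 8×2 + 2×4 + 7×2 = 95
B: 10×4 + 3×2 + 6×3 + 1×2 + 8×1 + 2×2 + 7×1 = 85
C: 10×3 + 3×1 + 6×2 + 1×3 + 8×4 + 2×1 + 7×3 = 103
D: 10×1 + 3×4 + 6×1 + 1×1 + 8×3 + 2×3 + 7×4 = 87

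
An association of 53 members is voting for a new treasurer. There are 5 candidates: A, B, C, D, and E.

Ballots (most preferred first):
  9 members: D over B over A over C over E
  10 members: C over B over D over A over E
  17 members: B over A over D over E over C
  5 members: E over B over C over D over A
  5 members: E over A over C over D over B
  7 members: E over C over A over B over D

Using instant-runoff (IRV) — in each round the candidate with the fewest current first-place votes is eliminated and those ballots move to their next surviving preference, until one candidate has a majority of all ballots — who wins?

B

Round 1: A 0, B 17, C 10, D 9, E 17. A eliminated.
Round 2: B 17, C 10, D 9, E 17. D eliminated.
Round 3: B 26, C 10, E 17. C eliminated.
Round 4: B 36, E 17. B has a majority (≥27).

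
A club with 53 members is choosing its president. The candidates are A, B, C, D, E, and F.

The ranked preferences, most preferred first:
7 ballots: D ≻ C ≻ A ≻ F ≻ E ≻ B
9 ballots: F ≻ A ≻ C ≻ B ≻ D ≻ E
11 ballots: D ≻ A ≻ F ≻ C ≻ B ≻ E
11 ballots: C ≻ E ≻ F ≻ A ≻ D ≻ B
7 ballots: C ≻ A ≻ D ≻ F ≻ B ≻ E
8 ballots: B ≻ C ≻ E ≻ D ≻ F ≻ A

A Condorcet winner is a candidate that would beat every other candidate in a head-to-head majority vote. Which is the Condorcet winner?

C vs A: 33–20
C vs B: 45–8
C vs D: 35–18
C vs E: 53–0
C vs F: 33–20
C beats every other candidate.

C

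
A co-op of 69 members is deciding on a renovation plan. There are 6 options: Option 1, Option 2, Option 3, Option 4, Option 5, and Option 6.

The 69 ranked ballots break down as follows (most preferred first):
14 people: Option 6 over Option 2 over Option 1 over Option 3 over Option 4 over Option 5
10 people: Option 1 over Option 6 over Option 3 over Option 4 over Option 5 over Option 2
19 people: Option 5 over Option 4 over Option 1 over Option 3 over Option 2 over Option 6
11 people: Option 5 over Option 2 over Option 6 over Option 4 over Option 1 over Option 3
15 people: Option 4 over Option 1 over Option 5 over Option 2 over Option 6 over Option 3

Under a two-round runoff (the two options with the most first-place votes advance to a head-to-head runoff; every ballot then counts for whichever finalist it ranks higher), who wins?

Option 4

Round 1 first-place votes: Option 1 10, Option 2 0, Option 3 0, Option 4 15, Option 5 30, Option 6 14. Option 5 and Option 4 advance.
Runoff: Option 5 is ranked above Option 4 on 30 ballots, Option 4 above Option 5 on 39.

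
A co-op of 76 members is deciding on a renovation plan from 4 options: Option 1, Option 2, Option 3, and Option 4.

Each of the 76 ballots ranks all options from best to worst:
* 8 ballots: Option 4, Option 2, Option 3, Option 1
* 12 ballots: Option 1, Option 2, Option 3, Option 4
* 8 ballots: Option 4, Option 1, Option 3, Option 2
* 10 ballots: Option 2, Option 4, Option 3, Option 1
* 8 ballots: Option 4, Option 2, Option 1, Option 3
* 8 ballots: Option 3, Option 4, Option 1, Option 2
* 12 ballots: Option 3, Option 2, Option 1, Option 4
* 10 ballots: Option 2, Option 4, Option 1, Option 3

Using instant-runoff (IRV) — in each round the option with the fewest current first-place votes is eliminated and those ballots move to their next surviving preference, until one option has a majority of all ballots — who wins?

Option 2

Round 1: Option 1 12, Option 2 20, Option 3 20, Option 4 24. Option 1 eliminated.
Round 2: Option 2 32, Option 3 20, Option 4 24. Option 3 eliminated.
Round 3: Option 2 44, Option 4 32. Option 2 has a majority (≥39).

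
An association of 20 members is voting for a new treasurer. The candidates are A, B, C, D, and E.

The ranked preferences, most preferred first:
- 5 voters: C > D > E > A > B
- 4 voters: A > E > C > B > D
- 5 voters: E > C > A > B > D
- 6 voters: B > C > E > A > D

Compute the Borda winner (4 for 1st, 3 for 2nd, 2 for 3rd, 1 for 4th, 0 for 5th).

A: 5×1 + 4×4 + 5×2 + 6×1 = 37
B: 5×0 + 4×1 + 5×1 + 6×4 = 33
C: 5×4 + 4×2 + 5×3 + 6×3 = 61
D: 5×3 + 4×0 + 5×0 + 6×0 = 15
E: 5×2 + 4×3 + 5×4 + 6×2 = 54

C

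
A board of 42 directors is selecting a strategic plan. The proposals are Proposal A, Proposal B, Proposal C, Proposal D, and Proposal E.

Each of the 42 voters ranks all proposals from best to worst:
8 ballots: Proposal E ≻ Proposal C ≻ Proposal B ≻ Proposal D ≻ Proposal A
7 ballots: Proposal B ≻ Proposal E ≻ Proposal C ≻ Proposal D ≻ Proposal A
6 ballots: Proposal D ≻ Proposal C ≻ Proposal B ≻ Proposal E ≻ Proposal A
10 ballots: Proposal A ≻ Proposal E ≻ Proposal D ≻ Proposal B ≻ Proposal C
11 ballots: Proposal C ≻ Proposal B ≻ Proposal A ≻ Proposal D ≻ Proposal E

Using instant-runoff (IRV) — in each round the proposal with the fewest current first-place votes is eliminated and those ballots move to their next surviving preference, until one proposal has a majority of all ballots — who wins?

Proposal E

Round 1: Proposal A 10, Proposal B 7, Proposal C 11, Proposal D 6, Proposal E 8. Proposal D eliminated.
Round 2: Proposal A 10, Proposal B 7, Proposal C 17, Proposal E 8. Proposal B eliminated.
Round 3: Proposal A 10, Proposal C 17, Proposal E 15. Proposal A eliminated.
Round 4: Proposal C 17, Proposal E 25. Proposal E has a majority (≥22).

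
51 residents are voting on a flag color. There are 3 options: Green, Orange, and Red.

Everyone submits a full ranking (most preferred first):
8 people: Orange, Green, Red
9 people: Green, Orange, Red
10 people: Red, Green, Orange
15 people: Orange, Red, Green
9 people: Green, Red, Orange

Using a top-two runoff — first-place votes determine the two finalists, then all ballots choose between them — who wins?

Round 1 first-place votes: Green 18, Orange 23, Red 10. Orange and Green advance.
Runoff: Orange is ranked above Green on 23 ballots, Green above Orange on 28.

Green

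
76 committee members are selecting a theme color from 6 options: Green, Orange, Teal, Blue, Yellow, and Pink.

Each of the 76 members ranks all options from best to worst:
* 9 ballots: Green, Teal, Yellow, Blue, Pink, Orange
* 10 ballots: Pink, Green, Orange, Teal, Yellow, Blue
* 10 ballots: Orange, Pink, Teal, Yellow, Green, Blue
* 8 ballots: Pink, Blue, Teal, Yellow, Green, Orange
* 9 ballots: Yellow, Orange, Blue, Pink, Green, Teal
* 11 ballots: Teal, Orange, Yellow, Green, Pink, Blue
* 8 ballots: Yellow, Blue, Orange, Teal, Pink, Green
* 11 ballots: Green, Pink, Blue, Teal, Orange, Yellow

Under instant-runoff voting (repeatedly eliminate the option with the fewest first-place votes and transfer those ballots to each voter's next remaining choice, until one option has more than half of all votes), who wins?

Round 1: Green 20, Orange 10, Teal 11, Blue 0, Yellow 17, Pink 18. Blue eliminated.
Round 2: Green 20, Orange 10, Teal 11, Yellow 17, Pink 18. Orange eliminated.
Round 3: Green 20, Teal 11, Yellow 17, Pink 28. Teal eliminated.
Round 4: Green 20, Yellow 28, Pink 28. Green eliminated.
Round 5: Yellow 37, Pink 39. Pink has a majority (≥39).

Pink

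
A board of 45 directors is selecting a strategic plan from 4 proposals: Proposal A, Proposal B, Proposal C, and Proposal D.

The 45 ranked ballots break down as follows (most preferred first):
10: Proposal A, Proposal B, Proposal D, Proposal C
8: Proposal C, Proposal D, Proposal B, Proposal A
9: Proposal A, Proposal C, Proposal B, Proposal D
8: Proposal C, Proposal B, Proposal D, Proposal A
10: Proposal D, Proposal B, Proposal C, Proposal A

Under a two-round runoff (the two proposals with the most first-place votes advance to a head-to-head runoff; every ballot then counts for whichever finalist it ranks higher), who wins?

Proposal C

Round 1 first-place votes: Proposal A 19, Proposal B 0, Proposal C 16, Proposal D 10. Proposal A and Proposal C advance.
Runoff: Proposal A is ranked above Proposal C on 19 ballots, Proposal C above Proposal A on 26.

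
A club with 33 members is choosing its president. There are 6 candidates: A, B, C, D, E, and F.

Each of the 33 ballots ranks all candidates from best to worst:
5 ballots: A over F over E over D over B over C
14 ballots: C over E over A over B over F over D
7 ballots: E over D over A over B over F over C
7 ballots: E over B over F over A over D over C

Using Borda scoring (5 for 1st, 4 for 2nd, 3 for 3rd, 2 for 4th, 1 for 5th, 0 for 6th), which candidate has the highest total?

E

A: 5×5 + 14×3 + 7×3 + 7×2 = 102
B: 5×1 + 14×2 + 7×2 + 7×4 = 75
C: 5×0 + 14×5 + 7×0 + 7×0 = 70
D: 5×2 + 14×0 + 7×4 + 7×1 = 45
E: 5×3 + 14×4 + 7×5 + 7×5 = 141
F: 5×4 + 14×1 + 7×1 + 7×3 = 62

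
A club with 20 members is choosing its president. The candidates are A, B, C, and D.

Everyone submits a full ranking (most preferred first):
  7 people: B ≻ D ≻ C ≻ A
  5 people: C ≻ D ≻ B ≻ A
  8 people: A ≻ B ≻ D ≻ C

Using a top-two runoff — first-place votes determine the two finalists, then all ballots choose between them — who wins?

Round 1 first-place votes: A 8, B 7, C 5, D 0. A and B advance.
Runoff: A is ranked above B on 8 ballots, B above A on 12.

B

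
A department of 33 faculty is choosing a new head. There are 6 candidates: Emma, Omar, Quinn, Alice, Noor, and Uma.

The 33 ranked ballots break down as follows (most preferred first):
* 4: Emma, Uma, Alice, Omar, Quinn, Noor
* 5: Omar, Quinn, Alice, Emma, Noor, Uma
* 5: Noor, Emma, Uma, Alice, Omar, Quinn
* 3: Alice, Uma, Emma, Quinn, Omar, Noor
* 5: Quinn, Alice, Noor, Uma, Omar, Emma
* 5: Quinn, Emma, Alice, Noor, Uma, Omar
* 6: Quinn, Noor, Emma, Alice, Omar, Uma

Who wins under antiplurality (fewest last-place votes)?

Last-place votes: Emma 5, Omar 5, Quinn 5, Alice 0, Noor 7, Uma 11.

Alice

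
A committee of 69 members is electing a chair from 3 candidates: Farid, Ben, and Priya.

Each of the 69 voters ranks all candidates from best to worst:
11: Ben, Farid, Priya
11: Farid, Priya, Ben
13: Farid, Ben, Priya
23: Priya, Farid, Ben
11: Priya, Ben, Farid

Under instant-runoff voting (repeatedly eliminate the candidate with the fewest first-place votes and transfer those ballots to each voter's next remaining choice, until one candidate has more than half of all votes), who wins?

Farid

Round 1: Farid 24, Ben 11, Priya 34. Ben eliminated.
Round 2: Farid 35, Priya 34. Farid has a majority (≥35).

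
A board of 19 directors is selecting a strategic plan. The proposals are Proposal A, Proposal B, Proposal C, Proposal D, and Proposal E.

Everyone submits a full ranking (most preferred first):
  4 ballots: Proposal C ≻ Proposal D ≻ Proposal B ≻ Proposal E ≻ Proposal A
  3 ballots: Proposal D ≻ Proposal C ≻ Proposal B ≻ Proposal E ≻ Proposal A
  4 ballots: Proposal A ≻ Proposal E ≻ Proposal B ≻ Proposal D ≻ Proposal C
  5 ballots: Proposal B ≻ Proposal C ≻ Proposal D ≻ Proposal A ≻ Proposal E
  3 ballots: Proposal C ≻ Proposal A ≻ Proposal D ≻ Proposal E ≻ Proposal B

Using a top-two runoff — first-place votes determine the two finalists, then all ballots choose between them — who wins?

Round 1 first-place votes: Proposal A 4, Proposal B 5, Proposal C 7, Proposal D 3, Proposal E 0. Proposal C and Proposal B advance.
Runoff: Proposal C is ranked above Proposal B on 10 ballots, Proposal B above Proposal C on 9.

Proposal C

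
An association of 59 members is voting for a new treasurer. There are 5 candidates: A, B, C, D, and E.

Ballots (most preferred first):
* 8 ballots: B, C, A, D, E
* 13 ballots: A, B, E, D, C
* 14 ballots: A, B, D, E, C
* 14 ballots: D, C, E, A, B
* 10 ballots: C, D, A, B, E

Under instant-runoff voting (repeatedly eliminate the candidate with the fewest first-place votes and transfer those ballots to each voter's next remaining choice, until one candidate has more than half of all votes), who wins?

Round 1: A 27, B 8, C 10, D 14, E 0. E eliminated.
Round 2: A 27, B 8, C 10, D 14. B eliminated.
Round 3: A 27, C 18, D 14. D eliminated.
Round 4: A 27, C 32. C has a majority (≥30).

C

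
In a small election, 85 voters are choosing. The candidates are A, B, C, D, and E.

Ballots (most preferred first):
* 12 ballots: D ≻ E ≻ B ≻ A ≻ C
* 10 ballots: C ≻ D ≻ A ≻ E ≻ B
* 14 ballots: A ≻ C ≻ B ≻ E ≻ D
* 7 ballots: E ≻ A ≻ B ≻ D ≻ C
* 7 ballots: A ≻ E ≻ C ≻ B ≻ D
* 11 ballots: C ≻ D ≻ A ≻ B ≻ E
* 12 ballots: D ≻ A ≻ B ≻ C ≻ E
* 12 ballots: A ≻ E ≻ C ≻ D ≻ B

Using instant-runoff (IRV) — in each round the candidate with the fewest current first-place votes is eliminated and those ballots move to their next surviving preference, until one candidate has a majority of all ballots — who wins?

D

Round 1: A 33, B 0, C 21, D 24, E 7. B eliminated.
Round 2: A 33, C 21, D 24, E 7. E eliminated.
Round 3: A 40, C 21, D 24. C eliminated.
Round 4: A 40, D 45. D has a majority (≥43).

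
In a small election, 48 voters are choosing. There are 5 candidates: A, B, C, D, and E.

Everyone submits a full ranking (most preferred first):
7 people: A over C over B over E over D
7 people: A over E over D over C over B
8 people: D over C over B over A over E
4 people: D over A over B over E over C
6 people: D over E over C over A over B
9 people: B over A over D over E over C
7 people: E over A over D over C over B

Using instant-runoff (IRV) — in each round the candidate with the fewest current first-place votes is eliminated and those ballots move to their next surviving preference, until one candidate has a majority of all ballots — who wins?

Round 1: A 14, B 9, C 0, D 18, E 7. C eliminated.
Round 2: A 14, B 9, D 18, E 7. E eliminated.
Round 3: A 21, B 9, D 18. B eliminated.
Round 4: A 30, D 18. A has a majority (≥25).

A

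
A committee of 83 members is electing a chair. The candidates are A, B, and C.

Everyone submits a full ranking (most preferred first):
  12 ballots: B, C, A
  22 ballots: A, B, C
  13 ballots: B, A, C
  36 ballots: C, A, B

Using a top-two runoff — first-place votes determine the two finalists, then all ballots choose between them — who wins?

B

Round 1 first-place votes: A 22, B 25, C 36. C and B advance.
Runoff: C is ranked above B on 36 ballots, B above C on 47.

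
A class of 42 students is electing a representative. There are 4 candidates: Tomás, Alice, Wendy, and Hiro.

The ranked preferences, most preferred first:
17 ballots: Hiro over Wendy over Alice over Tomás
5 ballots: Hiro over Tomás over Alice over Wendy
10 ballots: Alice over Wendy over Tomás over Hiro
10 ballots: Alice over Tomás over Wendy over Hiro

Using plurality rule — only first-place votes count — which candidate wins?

Hiro

First-place votes: Tomás 0, Alice 20, Wendy 0, Hiro 22.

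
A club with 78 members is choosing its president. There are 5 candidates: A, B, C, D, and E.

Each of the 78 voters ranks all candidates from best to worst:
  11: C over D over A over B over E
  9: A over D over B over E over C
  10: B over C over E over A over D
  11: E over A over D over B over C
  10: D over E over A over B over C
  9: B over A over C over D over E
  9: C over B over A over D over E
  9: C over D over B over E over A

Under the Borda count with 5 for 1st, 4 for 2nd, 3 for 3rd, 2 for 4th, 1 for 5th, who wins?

A: 11×3 + 9×5 + 10×2 + 11×4 + 10×3 + 9×4 + 9×3 + 9×1 = 244
B: 11×2 + 9×3 + 10×5 + 11×2 + 10×2 + 9×5 + 9×4 + 9×3 = 249
C: 11×5 + 9×1 + 10×4 + 11×1 + 10×1 + 9×3 + 9×5 + 9×5 = 242
D: 11×4 + 9×4 + 10×1 + 11×3 + 10×5 + 9×2 + 9×2 + 9×4 = 245
E: 11×1 + 9×2 + 10×3 + 11×5 + 10×4 + 9×1 + 9×1 + 9×2 = 190

B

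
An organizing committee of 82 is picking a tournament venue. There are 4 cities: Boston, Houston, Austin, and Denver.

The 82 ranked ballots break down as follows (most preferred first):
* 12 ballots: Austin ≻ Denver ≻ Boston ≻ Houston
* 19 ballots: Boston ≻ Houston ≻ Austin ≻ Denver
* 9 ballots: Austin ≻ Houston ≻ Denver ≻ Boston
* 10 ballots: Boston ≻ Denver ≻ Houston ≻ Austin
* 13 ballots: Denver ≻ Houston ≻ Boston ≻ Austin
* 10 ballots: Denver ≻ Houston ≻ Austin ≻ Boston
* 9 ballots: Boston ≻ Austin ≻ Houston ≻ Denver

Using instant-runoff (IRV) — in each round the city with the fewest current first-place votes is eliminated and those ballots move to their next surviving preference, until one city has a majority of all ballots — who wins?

Denver

Round 1: Boston 38, Houston 0, Austin 21, Denver 23. Houston eliminated.
Round 2: Boston 38, Austin 21, Denver 23. Austin eliminated.
Round 3: Boston 38, Denver 44. Denver has a majority (≥42).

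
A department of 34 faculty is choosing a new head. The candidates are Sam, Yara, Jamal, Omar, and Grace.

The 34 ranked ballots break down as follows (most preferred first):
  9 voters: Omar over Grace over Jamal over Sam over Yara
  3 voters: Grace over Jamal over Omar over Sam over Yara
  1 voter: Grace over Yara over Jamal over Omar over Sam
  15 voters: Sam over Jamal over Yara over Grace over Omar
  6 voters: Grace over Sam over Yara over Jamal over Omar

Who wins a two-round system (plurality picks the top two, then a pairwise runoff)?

Grace

Round 1 first-place votes: Sam 15, Yara 0, Jamal 0, Omar 9, Grace 10. Sam and Grace advance.
Runoff: Sam is ranked above Grace on 15 ballots, Grace above Sam on 19.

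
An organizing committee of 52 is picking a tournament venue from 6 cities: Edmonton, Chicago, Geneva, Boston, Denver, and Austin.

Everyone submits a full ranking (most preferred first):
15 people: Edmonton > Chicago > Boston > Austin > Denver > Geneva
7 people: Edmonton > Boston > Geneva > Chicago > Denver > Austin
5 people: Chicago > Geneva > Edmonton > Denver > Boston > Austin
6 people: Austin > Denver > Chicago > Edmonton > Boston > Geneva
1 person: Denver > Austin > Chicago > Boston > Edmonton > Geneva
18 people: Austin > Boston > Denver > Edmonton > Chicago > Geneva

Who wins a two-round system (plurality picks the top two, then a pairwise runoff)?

Round 1 first-place votes: Edmonton 22, Chicago 5, Geneva 0, Boston 0, Denver 1, Austin 24. Austin and Edmonton advance.
Runoff: Austin is ranked above Edmonton on 25 ballots, Edmonton above Austin on 27.

Edmonton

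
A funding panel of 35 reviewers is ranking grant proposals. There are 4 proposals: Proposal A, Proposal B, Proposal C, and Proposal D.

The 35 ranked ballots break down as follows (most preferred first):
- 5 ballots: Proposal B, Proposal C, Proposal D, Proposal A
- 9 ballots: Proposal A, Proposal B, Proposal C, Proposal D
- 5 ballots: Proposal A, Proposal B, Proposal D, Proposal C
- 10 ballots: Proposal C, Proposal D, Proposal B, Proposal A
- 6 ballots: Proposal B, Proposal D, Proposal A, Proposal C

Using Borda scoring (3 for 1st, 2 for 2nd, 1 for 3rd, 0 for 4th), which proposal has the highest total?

Proposal B

Proposal A: 5×0 + 9×3 + 5×3 + 10×0 + 6×1 = 48
Proposal B: 5×3 + 9×2 + 5×2 + 10×1 + 6×3 = 71
Proposal C: 5×2 + 9×1 + 5×0 + 10×3 + 6×0 = 49
Proposal D: 5×1 + 9×0 + 5×1 + 10×2 + 6×2 = 42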